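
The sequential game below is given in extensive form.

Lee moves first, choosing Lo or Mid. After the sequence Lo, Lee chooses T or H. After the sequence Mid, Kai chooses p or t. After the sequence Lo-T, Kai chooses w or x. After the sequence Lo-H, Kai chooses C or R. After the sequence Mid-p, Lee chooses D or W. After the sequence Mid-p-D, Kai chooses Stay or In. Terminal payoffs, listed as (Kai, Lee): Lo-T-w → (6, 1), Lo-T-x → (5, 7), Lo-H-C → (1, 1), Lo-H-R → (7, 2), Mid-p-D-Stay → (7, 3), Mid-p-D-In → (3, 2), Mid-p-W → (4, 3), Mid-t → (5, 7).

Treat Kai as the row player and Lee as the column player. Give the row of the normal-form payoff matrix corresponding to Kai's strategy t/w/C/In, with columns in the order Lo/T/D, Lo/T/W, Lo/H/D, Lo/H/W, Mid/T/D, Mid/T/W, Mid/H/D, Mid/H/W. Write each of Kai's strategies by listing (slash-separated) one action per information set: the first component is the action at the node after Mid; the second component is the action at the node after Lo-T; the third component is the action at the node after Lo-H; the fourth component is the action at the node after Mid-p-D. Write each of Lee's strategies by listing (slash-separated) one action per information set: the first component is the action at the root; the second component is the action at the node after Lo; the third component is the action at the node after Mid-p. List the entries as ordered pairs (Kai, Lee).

vs Lo/T/D: Lee plays Lo → Lee plays T at [Lo] → Kai plays w at [Lo-T] → (6, 1)
vs Lo/T/W: Lee plays Lo → Lee plays T at [Lo] → Kai plays w at [Lo-T] → (6, 1)
vs Lo/H/D: Lee plays Lo → Lee plays H at [Lo] → Kai plays C at [Lo-H] → (1, 1)
vs Lo/H/W: Lee plays Lo → Lee plays H at [Lo] → Kai plays C at [Lo-H] → (1, 1)
vs Mid/T/D: Lee plays Mid → Kai plays t at [Mid] → (5, 7)
vs Mid/T/W: Lee plays Mid → Kai plays t at [Mid] → (5, 7)
vs Mid/H/D: Lee plays Mid → Kai plays t at [Mid] → (5, 7)
vs Mid/H/W: Lee plays Mid → Kai plays t at [Mid] → (5, 7)

(6,1) (6,1) (1,1) (1,1) (5,7) (5,7) (5,7) (5,7)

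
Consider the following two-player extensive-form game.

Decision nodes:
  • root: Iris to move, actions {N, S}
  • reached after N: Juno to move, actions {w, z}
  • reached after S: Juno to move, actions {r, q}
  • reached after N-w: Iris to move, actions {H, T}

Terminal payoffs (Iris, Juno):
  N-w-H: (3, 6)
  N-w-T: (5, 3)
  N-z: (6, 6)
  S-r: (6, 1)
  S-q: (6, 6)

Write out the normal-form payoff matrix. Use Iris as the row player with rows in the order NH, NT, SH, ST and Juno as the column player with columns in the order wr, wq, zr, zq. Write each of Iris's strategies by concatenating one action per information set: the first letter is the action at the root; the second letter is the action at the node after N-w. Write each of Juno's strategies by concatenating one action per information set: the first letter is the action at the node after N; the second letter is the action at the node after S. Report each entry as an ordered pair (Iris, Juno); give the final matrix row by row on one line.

NH: (3,6) (3,6) (6,6) (6,6) | NT: (5,3) (5,3) (6,6) (6,6) | SH: (6,1) (6,6) (6,1) (6,6) | ST: (6,1) (6,6) (6,1) (6,6)

           wr       wq       zr       zq
  NH    (3,6)    (3,6)    (6,6)    (6,6)
  NT    (5,3)    (5,3)    (6,6)    (6,6)
  SH    (6,1)    (6,6)    (6,1)    (6,6)
  ST    (6,1)    (6,6)    (6,1)    (6,6)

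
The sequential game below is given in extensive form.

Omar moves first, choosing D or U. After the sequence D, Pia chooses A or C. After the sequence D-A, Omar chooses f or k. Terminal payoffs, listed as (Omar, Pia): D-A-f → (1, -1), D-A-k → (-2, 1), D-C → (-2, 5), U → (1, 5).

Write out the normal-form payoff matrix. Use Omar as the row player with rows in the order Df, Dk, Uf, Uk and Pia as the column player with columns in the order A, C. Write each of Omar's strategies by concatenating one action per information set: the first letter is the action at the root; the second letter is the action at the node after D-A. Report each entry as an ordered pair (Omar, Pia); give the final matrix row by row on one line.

Df: (1,-1) (-2,5) | Dk: (-2,1) (-2,5) | Uf: (1,5) (1,5) | Uk: (1,5) (1,5)

Row Df: A→(1,-1), C→(-2,5)
Row Dk: A→(-2,1), C→(-2,5)
Row Uf: A→(1,5), C→(1,5)
Row Uk: A→(1,5), C→(1,5)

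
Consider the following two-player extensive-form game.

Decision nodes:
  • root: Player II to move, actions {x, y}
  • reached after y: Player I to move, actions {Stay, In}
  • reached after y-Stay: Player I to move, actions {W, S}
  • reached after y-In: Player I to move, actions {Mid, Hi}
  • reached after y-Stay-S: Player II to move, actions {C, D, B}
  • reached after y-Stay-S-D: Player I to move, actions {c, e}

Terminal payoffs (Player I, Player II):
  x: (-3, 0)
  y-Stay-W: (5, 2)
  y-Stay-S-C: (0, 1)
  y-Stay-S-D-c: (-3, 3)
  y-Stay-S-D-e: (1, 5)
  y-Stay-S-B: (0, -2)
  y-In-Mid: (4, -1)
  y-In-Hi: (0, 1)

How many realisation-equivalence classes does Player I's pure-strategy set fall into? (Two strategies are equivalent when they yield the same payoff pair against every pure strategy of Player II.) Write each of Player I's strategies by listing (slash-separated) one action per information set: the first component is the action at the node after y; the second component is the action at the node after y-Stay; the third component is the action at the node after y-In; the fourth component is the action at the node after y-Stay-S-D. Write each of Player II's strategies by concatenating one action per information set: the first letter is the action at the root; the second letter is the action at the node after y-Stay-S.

5

Player I has 16 pure strategies: Stay/W/Mid/c, Stay/W/Mid/e, Stay/W/Hi/c, Stay/W/Hi/e, Stay/S/Mid/c, Stay/S/Mid/e, Stay/S/Hi/c, Stay/S/Hi/e, In/W/Mid/c, In/W/Mid/e, In/W/Hi/c, In/W/Hi/e, In/S/Mid/c, In/S/Mid/e, In/S/Hi/c, In/S/Hi/e. Columns: xC, xD, xB, yC, yD, yB.
{Stay/W/Mid/c, Stay/W/Mid/e, Stay/W/Hi/c, Stay/W/Hi/e} → row (-3,0) (-3,0) (-3,0) (5,2) (5,2) (5,2)
{Stay/S/Mid/c, Stay/S/Hi/c} → row (-3,0) (-3,0) (-3,0) (0,1) (-3,3) (0,-2)
{Stay/S/Mid/e, Stay/S/Hi/e} → row (-3,0) (-3,0) (-3,0) (0,1) (1,5) (0,-2)
{In/W/Mid/c, In/W/Mid/e, In/S/Mid/c, In/S/Mid/e} → row (-3,0) (-3,0) (-3,0) (4,-1) (4,-1) (4,-1)
{In/W/Hi/c, In/W/Hi/e, In/S/Hi/c, In/S/Hi/e} → row (-3,0) (-3,0) (-3,0) (0,1) (0,1) (0,1)
That's 5 distinct rows out of 16 strategies.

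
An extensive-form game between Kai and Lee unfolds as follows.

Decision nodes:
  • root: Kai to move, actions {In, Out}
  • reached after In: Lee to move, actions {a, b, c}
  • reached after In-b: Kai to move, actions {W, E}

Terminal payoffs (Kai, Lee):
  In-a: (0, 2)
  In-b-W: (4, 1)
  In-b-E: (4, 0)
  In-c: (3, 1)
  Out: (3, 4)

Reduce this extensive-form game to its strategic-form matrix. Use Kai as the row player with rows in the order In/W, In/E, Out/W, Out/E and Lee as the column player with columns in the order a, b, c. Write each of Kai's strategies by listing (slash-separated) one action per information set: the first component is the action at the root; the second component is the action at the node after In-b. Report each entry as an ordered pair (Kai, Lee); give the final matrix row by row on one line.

             a        b        c
 In/W    (0,2)    (4,1)    (3,1)
 In/E    (0,2)    (4,0)    (3,1)
Out/W    (3,4)    (3,4)    (3,4)
Out/E    (3,4)    (3,4)    (3,4)

In/W: (0,2) (4,1) (3,1) | In/E: (0,2) (4,0) (3,1) | Out/W: (3,4) (3,4) (3,4) | Out/E: (3,4) (3,4) (3,4)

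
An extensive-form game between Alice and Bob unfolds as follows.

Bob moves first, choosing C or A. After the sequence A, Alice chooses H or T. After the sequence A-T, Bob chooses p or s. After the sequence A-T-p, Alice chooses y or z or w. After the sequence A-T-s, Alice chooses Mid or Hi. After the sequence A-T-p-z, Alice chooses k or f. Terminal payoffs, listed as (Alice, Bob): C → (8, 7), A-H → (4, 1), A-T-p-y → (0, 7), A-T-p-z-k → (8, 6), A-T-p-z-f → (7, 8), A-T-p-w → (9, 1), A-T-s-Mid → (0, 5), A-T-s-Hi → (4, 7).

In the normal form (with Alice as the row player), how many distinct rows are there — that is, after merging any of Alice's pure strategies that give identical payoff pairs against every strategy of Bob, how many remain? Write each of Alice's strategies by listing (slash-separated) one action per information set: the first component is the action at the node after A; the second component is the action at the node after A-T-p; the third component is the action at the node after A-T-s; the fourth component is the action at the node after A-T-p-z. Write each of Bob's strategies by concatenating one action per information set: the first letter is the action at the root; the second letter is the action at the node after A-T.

9

Alice has 24 pure strategies: H/y/Mid/k, H/y/Mid/f, H/y/Hi/k, H/y/Hi/f, H/z/Mid/k, H/z/Mid/f, H/z/Hi/k, H/z/Hi/f, H/w/Mid/k, H/w/Mid/f, H/w/Hi/k, H/w/Hi/f, T/y/Mid/k, T/y/Mid/f, T/y/Hi/k, T/y/Hi/f, T/z/Mid/k, T/z/Mid/f, T/z/Hi/k, T/z/Hi/f, T/w/Mid/k, T/w/Mid/f, T/w/Hi/k, T/w/Hi/f. Columns: Cp, Cs, Ap, As.
{H/y/Mid/k, H/y/Mid/f, H/y/Hi/k, H/y/Hi/f, H/z/Mid/k, H/z/Mid/f, H/z/Hi/k, H/z/Hi/f, H/w/Mid/k, H/w/Mid/f, H/w/Hi/k, H/w/Hi/f} → row (8,7) (8,7) (4,1) (4,1)
{T/y/Mid/k, T/y/Mid/f} → row (8,7) (8,7) (0,7) (0,5)
{T/y/Hi/k, T/y/Hi/f} → row (8,7) (8,7) (0,7) (4,7)
{T/z/Mid/k} → row (8,7) (8,7) (8,6) (0,5)
{T/z/Mid/f} → row (8,7) (8,7) (7,8) (0,5)
{T/z/Hi/k} → row (8,7) (8,7) (8,6) (4,7)
{T/z/Hi/f} → row (8,7) (8,7) (7,8) (4,7)
{T/w/Mid/k, T/w/Mid/f} → row (8,7) (8,7) (9,1) (0,5)
{T/w/Hi/k, T/w/Hi/f} → row (8,7) (8,7) (9,1) (4,7)
That's 9 distinct rows out of 24 strategies.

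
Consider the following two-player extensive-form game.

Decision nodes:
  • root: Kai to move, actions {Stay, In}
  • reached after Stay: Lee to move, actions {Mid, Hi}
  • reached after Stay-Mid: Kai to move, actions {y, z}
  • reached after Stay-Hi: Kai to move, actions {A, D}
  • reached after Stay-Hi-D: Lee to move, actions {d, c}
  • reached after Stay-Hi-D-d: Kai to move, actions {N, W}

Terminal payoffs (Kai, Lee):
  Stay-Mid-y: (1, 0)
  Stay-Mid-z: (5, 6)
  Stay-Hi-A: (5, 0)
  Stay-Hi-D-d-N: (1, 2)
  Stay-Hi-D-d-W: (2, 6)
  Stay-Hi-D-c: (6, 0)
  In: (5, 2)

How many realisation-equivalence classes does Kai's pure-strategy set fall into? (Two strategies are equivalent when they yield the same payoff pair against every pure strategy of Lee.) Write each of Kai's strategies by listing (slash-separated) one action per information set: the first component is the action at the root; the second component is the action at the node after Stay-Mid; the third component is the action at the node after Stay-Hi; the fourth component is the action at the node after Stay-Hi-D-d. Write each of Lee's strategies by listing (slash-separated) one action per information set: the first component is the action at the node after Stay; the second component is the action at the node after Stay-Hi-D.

Kai has 16 pure strategies: Stay/y/A/N, Stay/y/A/W, Stay/y/D/N, Stay/y/D/W, Stay/z/A/N, Stay/z/A/W, Stay/z/D/N, Stay/z/D/W, In/y/A/N, In/y/A/W, In/y/D/N, In/y/D/W, In/z/A/N, In/z/A/W, In/z/D/N, In/z/D/W. Columns: Mid/d, Mid/c, Hi/d, Hi/c.
{Stay/y/A/N, Stay/y/A/W} → row (1,0) (1,0) (5,0) (5,0)
{Stay/y/D/N} → row (1,0) (1,0) (1,2) (6,0)
{Stay/y/D/W} → row (1,0) (1,0) (2,6) (6,0)
{Stay/z/A/N, Stay/z/A/W} → row (5,6) (5,6) (5,0) (5,0)
{Stay/z/D/N} → row (5,6) (5,6) (1,2) (6,0)
{Stay/z/D/W} → row (5,6) (5,6) (2,6) (6,0)
{In/y/A/N, In/y/A/W, In/y/D/N, In/y/D/W, In/z/A/N, In/z/A/W, In/z/D/N, In/z/D/W} → row (5,2) (5,2) (5,2) (5,2)
That's 7 distinct rows out of 16 strategies.

7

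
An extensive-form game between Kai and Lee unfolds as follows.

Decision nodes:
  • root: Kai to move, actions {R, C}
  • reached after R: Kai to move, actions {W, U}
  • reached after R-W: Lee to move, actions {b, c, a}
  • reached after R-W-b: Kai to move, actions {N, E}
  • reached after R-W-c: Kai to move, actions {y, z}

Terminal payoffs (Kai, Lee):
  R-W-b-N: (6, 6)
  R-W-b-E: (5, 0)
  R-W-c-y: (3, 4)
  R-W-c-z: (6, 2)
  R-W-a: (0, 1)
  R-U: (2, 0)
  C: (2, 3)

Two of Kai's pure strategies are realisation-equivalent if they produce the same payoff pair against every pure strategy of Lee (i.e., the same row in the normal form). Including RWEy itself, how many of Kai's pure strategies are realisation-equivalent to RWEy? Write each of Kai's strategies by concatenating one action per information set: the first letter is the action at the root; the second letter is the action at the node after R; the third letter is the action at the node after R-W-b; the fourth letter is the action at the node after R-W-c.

Row for RWEy (columns b, c, a): (5,0) (3,4) (0,1).
Every one of Kai's information sets is on the play path for some reply by Lee when Kai follows RWEy.
Changing the action at any of them therefore changes at least one column, so only RWEy itself gives this row.

1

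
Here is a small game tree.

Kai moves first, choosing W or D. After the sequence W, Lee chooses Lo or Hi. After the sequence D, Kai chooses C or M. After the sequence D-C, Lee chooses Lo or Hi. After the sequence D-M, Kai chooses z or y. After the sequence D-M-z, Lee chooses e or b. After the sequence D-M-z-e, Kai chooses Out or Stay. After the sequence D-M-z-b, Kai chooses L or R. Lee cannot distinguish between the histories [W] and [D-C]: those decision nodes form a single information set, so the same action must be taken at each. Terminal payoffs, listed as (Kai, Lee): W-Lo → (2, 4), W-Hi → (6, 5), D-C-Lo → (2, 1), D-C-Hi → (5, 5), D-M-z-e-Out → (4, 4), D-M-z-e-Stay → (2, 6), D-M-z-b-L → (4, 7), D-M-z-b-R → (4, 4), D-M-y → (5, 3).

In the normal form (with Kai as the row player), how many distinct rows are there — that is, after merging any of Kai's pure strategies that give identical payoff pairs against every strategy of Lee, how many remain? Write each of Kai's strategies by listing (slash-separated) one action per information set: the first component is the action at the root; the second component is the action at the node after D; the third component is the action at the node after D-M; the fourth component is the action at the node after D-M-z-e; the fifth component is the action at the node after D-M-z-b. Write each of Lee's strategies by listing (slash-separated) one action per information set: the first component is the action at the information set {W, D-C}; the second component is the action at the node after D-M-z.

Kai has 32 pure strategies: W/C/z/Out/L, W/C/z/Out/R, W/C/z/Stay/L, W/C/z/Stay/R, W/C/y/Out/L, W/C/y/Out/R, W/C/y/Stay/L, W/C/y/Stay/R, W/M/z/Out/L, W/M/z/Out/R, W/M/z/Stay/L, W/M/z/Stay/R, W/M/y/Out/L, W/M/y/Out/R, W/M/y/Stay/L, W/M/y/Stay/R, D/C/z/Out/L, D/C/z/Out/R, D/C/z/Stay/L, D/C/z/Stay/R, D/C/y/Out/L, D/C/y/Out/R, D/C/y/Stay/L, D/C/y/Stay/R, D/M/z/Out/L, D/M/z/Out/R, D/M/z/Stay/L, D/M/z/Stay/R, D/M/y/Out/L, D/M/y/Out/R, D/M/y/Stay/L, D/M/y/Stay/R. Columns: Lo/e, Lo/b, Hi/e, Hi/b.
{W/C/z/Out/L, W/C/z/Out/R, W/C/z/Stay/L, W/C/z/Stay/R, W/C/y/Out/L, W/C/y/Out/R, W/C/y/Stay/L, W/C/y/Stay/R, W/M/z/Out/L, W/M/z/Out/R, W/M/z/Stay/L, W/M/z/Stay/R, W/M/y/Out/L, W/M/y/Out/R, W/M/y/Stay/L, W/M/y/Stay/R} → row (2,4) (2,4) (6,5) (6,5)
{D/C/z/Out/L, D/C/z/Out/R, D/C/z/Stay/L, D/C/z/Stay/R, D/C/y/Out/L, D/C/y/Out/R, D/C/y/Stay/L, D/C/y/Stay/R} → row (2,1) (2,1) (5,5) (5,5)
{D/M/z/Out/L} → row (4,4) (4,7) (4,4) (4,7)
{D/M/z/Out/R} → row (4,4) (4,4) (4,4) (4,4)
{D/M/z/Stay/L} → row (2,6) (4,7) (2,6) (4,7)
{D/M/z/Stay/R} → row (2,6) (4,4) (2,6) (4,4)
{D/M/y/Out/L, D/M/y/Out/R, D/M/y/Stay/L, D/M/y/Stay/R} → row (5,3) (5,3) (5,3) (5,3)
That's 7 distinct rows out of 32 strategies.

7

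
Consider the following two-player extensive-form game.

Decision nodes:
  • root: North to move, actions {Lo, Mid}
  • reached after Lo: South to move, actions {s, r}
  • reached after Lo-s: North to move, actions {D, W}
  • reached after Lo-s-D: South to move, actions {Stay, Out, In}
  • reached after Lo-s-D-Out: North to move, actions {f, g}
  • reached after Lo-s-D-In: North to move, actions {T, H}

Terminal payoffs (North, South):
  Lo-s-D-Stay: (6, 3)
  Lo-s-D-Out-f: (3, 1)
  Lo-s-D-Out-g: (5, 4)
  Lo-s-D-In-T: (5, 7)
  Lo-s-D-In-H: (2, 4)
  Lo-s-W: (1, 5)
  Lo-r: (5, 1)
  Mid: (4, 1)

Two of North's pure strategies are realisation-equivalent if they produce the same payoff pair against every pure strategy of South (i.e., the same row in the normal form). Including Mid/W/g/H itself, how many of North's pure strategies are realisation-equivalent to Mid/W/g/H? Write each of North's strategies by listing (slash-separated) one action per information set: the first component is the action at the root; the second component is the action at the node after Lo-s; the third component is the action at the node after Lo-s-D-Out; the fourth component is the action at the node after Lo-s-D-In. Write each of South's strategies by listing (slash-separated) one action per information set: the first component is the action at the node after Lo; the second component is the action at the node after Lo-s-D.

Row for Mid/W/g/H (columns s/Stay, s/Out, s/In, r/Stay, r/Out, r/In): (4,1) (4,1) (4,1) (4,1) (4,1) (4,1).
Under Mid/W/g/H, North's choice at the node after Lo-s and at the node after Lo-s-D-Out and at the node after Lo-s-D-In can never be reached regardless of what South does, so varying those choices leaves every outcome unchanged.
Holding the reachable choices fixed and varying the unreachable ones freely already gives 2 × 2 × 2 = 8 equivalent strategies.
No other strategy reproduces this row, so those 8 are the full class: Mid/D/f/T, Mid/D/f/H, Mid/D/g/T, Mid/D/g/H, Mid/W/f/T, Mid/W/f/H, Mid/W/g/T, Mid/W/g/H.

8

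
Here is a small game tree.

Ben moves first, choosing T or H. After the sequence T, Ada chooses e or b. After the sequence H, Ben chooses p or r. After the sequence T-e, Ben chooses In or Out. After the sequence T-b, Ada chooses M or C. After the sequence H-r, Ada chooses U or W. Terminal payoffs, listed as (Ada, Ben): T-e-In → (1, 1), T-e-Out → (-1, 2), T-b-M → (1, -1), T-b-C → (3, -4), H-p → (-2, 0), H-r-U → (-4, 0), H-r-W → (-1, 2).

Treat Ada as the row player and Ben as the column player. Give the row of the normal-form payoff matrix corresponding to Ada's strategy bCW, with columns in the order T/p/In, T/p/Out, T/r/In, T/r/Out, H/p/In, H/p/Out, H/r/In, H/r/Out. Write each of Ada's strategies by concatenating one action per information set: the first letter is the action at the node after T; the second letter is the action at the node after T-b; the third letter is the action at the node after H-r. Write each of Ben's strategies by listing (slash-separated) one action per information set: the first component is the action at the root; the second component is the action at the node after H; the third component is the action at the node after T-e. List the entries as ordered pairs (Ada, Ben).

vs T/p/In: Ben plays T → Ada plays b at [T] → Ada plays C at [T-b] → (3, -4)
vs T/p/Out: Ben plays T → Ada plays b at [T] → Ada plays C at [T-b] → (3, -4)
vs T/r/In: Ben plays T → Ada plays b at [T] → Ada plays C at [T-b] → (3, -4)
vs T/r/Out: Ben plays T → Ada plays b at [T] → Ada plays C at [T-b] → (3, -4)
vs H/p/In: Ben plays H → Ben plays p at [H] → (-2, 0)
vs H/p/Out: Ben plays H → Ben plays p at [H] → (-2, 0)
vs H/r/In: Ben plays H → Ben plays r at [H] → Ada plays W at [H-r] → (-1, 2)
vs H/r/Out: Ben plays H → Ben plays r at [H] → Ada plays W at [H-r] → (-1, 2)

(3,-4) (3,-4) (3,-4) (3,-4) (-2,0) (-2,0) (-1,2) (-1,2)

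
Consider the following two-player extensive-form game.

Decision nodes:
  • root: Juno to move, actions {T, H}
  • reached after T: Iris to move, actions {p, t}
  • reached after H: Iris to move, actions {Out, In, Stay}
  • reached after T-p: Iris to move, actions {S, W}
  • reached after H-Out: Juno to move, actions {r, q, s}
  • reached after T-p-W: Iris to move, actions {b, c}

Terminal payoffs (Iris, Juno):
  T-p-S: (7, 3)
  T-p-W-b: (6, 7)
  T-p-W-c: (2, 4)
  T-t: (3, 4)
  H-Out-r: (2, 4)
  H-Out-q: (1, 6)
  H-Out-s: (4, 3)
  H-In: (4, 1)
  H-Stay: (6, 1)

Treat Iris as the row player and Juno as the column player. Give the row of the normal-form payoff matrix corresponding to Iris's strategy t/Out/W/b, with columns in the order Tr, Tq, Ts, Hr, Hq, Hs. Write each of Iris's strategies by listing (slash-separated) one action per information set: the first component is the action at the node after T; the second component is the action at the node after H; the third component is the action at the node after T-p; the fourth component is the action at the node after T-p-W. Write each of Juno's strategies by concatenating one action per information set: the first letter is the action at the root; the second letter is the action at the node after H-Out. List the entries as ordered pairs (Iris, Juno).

vs Tr: Juno plays T → Iris plays t at [T] → (3, 4)
vs Tq: Juno plays T → Iris plays t at [T] → (3, 4)
vs Ts: Juno plays T → Iris plays t at [T] → (3, 4)
vs Hr: Juno plays H → Iris plays Out at [H] → Juno plays r at [H-Out] → (2, 4)
vs Hq: Juno plays H → Iris plays Out at [H] → Juno plays q at [H-Out] → (1, 6)
vs Hs: Juno plays H → Iris plays Out at [H] → Juno plays s at [H-Out] → (4, 3)

(3,4) (3,4) (3,4) (2,4) (1,6) (4,3)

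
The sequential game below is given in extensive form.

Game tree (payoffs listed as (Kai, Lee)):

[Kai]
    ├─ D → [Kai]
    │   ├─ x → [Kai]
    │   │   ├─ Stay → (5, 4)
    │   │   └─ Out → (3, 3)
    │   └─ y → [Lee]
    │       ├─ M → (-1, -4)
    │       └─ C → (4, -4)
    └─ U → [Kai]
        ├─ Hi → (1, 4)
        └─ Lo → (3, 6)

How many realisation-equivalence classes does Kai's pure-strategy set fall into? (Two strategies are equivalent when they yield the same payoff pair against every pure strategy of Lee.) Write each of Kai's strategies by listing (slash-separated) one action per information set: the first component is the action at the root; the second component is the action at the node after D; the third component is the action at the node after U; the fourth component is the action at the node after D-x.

5

Kai has 16 pure strategies: D/x/Hi/Stay, D/x/Hi/Out, D/x/Lo/Stay, D/x/Lo/Out, D/y/Hi/Stay, D/y/Hi/Out, D/y/Lo/Stay, D/y/Lo/Out, U/x/Hi/Stay, U/x/Hi/Out, U/x/Lo/Stay, U/x/Lo/Out, U/y/Hi/Stay, U/y/Hi/Out, U/y/Lo/Stay, U/y/Lo/Out. Columns: M, C.
{D/x/Hi/Stay, D/x/Lo/Stay} → row (5,4) (5,4)
{D/x/Hi/Out, D/x/Lo/Out} → row (3,3) (3,3)
{D/y/Hi/Stay, D/y/Hi/Out, D/y/Lo/Stay, D/y/Lo/Out} → row (-1,-4) (4,-4)
{U/x/Hi/Stay, U/x/Hi/Out, U/y/Hi/Stay, U/y/Hi/Out} → row (1,4) (1,4)
{U/x/Lo/Stay, U/x/Lo/Out, U/y/Lo/Stay, U/y/Lo/Out} → row (3,6) (3,6)
That's 5 distinct rows out of 16 strategies.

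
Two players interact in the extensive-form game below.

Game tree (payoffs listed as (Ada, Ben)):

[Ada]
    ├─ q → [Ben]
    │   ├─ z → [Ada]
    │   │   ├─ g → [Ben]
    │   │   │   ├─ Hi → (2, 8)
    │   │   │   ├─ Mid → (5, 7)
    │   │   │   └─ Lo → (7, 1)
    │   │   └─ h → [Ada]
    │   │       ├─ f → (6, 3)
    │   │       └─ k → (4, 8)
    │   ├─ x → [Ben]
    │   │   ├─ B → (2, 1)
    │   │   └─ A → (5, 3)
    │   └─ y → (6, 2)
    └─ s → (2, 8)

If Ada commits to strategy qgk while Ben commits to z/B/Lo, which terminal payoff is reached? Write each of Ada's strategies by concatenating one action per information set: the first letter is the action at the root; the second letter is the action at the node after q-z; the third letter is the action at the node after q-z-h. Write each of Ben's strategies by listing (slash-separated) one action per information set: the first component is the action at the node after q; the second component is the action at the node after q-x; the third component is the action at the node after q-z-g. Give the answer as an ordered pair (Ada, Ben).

(7, 1)

Trace the play path from the root:
  Ada plays q
  Ben plays z at [q]
  Ada plays g at [q-z]
  Ben plays Lo at [q-z-g]
→ terminal payoff (7, 1).
(Ada's choice at the node after q-z-h is never reached on this path, so it doesn't affect the outcome.)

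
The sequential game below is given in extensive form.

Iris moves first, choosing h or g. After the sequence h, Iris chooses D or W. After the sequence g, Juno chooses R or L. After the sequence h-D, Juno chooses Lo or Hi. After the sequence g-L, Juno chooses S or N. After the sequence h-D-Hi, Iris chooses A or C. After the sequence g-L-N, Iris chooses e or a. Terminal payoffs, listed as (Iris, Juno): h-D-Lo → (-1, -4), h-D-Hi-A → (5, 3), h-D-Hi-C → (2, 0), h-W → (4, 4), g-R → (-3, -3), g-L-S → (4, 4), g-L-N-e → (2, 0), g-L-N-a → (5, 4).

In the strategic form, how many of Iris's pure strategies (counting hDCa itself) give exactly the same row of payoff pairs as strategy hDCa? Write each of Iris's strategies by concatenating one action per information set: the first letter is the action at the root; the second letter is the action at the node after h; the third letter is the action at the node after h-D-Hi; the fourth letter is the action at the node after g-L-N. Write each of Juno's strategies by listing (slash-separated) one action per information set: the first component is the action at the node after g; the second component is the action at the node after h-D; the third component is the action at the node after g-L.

2

Row for hDCa (columns R/Lo/S, R/Lo/N, R/Hi/S, R/Hi/N, L/Lo/S, L/Lo/N, L/Hi/S, L/Hi/N): (-1,-4) (-1,-4) (2,0) (2,0) (-1,-4) (-1,-4) (2,0) (2,0).
Under hDCa, Iris's choice at the node after g-L-N can never be reached regardless of what Juno does, so varying those choices leaves every outcome unchanged.
Holding the reachable choices fixed and varying the unreachable one freely already gives 2 equivalent strategies.
No other strategy reproduces this row, so those 2 are the full class: hDCe, hDCa.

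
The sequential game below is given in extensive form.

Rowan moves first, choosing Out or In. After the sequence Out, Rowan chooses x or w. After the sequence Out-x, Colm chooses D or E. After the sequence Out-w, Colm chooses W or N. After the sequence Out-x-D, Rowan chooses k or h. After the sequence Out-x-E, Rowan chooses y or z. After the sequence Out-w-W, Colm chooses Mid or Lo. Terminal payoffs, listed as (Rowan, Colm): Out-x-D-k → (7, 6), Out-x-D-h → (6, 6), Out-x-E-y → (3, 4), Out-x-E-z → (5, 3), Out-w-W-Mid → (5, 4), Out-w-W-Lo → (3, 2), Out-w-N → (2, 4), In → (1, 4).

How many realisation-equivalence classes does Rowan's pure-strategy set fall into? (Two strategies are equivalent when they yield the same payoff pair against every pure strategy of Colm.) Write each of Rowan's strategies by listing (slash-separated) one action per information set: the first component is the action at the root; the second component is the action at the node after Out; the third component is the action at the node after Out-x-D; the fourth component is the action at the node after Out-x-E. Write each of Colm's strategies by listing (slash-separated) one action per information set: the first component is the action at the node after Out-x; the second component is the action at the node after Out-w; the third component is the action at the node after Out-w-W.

Rowan has 16 pure strategies: Out/x/k/y, Out/x/k/z, Out/x/h/y, Out/x/h/z, Out/w/k/y, Out/w/k/z, Out/w/h/y, Out/w/h/z, In/x/k/y, In/x/k/z, In/x/h/y, In/x/h/z, In/w/k/y, In/w/k/z, In/w/h/y, In/w/h/z. Columns: D/W/Mid, D/W/Lo, D/N/Mid, D/N/Lo, E/W/Mid, E/W/Lo, E/N/Mid, E/N/Lo.
{Out/x/k/y} → row (7,6) (7,6) (7,6) (7,6) (3,4) (3,4) (3,4) (3,4)
{Out/x/k/z} → row (7,6) (7,6) (7,6) (7,6) (5,3) (5,3) (5,3) (5,3)
{Out/x/h/y} → row (6,6) (6,6) (6,6) (6,6) (3,4) (3,4) (3,4) (3,4)
{Out/x/h/z} → row (6,6) (6,6) (6,6) (6,6) (5,3) (5,3) (5,3) (5,3)
{Out/w/k/y, Out/w/k/z, Out/w/h/y, Out/w/h/z} → row (5,4) (3,2) (2,4) (2,4) (5,4) (3,2) (2,4) (2,4)
{In/x/k/y, In/x/k/z, In/x/h/y, In/x/h/z, In/w/k/y, In/w/k/z, In/w/h/y, In/w/h/z} → row (1,4) (1,4) (1,4) (1,4) (1,4) (1,4) (1,4) (1,4)
That's 6 distinct rows out of 16 strategies.

6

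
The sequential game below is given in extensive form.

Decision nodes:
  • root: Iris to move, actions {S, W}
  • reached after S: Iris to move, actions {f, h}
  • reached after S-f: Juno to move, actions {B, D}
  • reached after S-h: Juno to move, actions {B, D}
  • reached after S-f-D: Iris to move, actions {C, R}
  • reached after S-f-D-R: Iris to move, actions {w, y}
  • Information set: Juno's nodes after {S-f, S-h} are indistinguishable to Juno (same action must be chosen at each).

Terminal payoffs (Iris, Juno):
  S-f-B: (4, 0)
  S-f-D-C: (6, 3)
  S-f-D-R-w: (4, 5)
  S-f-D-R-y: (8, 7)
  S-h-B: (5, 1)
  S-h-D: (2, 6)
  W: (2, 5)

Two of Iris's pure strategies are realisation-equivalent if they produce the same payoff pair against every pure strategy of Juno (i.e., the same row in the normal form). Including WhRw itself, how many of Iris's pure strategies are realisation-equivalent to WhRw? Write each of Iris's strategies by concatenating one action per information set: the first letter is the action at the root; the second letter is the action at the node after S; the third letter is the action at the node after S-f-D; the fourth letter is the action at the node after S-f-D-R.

Row for WhRw (columns B, D): (2,5) (2,5).
Under WhRw, Iris's choice at the node after S and at the node after S-f-D and at the node after S-f-D-R can never be reached regardless of what Juno does, so varying those choices leaves every outcome unchanged.
Holding the reachable choices fixed and varying the unreachable ones freely already gives 2 × 2 × 2 = 8 equivalent strategies.
No other strategy reproduces this row, so those 8 are the full class: WfCw, WfCy, WfRw, WfRy, WhCw, WhCy, WhRw, WhRy.

8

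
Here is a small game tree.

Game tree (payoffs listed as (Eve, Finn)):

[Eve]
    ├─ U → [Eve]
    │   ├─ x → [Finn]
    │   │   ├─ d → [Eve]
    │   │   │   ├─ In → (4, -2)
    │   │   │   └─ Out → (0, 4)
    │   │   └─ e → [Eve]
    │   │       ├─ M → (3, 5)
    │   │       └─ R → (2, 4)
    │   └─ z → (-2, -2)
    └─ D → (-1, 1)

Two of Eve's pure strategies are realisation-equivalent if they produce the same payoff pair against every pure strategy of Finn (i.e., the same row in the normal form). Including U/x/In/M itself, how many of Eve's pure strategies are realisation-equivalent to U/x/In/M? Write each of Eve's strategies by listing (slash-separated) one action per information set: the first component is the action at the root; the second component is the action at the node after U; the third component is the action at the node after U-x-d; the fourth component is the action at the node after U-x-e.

1

Row for U/x/In/M (columns d, e): (4,-2) (3,5).
Every one of Eve's information sets is on the play path for some reply by Finn when Eve follows U/x/In/M.
Changing the action at any of them therefore changes at least one column, so only U/x/In/M itself gives this row.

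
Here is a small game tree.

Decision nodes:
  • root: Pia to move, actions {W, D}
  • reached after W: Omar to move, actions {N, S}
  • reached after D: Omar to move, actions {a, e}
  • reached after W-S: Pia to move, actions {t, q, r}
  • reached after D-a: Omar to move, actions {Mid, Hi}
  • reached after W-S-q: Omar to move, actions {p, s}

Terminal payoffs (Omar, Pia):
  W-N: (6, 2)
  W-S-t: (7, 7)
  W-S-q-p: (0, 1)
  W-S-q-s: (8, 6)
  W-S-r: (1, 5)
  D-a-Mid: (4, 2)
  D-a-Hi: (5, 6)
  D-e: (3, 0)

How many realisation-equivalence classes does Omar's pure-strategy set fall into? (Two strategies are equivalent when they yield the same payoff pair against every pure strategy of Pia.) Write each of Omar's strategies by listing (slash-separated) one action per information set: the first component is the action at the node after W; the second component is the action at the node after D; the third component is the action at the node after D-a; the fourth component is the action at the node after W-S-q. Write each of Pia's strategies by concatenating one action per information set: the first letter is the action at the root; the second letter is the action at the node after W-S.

Omar has 16 pure strategies: N/a/Mid/p, N/a/Mid/s, N/a/Hi/p, N/a/Hi/s, N/e/Mid/p, N/e/Mid/s, N/e/Hi/p, N/e/Hi/s, S/a/Mid/p, S/a/Mid/s, S/a/Hi/p, S/a/Hi/s, S/e/Mid/p, S/e/Mid/s, S/e/Hi/p, S/e/Hi/s. Columns: Wt, Wq, Wr, Dt, Dq, Dr.
{N/a/Mid/p, N/a/Mid/s} → row (6,2) (6,2) (6,2) (4,2) (4,2) (4,2)
{N/a/Hi/p, N/a/Hi/s} → row (6,2) (6,2) (6,2) (5,6) (5,6) (5,6)
{N/e/Mid/p, N/e/Mid/s, N/e/Hi/p, N/e/Hi/s} → row (6,2) (6,2) (6,2) (3,0) (3,0) (3,0)
{S/a/Mid/p} → row (7,7) (0,1) (1,5) (4,2) (4,2) (4,2)
{S/a/Mid/s} → row (7,7) (8,6) (1,5) (4,2) (4,2) (4,2)
{S/a/Hi/p} → row (7,7) (0,1) (1,5) (5,6) (5,6) (5,6)
{S/a/Hi/s} → row (7,7) (8,6) (1,5) (5,6) (5,6) (5,6)
{S/e/Mid/p, S/e/Hi/p} → row (7,7) (0,1) (1,5) (3,0) (3,0) (3,0)
{S/e/Mid/s, S/e/Hi/s} → row (7,7) (8,6) (1,5) (3,0) (3,0) (3,0)
That's 9 distinct rows out of 16 strategies.

9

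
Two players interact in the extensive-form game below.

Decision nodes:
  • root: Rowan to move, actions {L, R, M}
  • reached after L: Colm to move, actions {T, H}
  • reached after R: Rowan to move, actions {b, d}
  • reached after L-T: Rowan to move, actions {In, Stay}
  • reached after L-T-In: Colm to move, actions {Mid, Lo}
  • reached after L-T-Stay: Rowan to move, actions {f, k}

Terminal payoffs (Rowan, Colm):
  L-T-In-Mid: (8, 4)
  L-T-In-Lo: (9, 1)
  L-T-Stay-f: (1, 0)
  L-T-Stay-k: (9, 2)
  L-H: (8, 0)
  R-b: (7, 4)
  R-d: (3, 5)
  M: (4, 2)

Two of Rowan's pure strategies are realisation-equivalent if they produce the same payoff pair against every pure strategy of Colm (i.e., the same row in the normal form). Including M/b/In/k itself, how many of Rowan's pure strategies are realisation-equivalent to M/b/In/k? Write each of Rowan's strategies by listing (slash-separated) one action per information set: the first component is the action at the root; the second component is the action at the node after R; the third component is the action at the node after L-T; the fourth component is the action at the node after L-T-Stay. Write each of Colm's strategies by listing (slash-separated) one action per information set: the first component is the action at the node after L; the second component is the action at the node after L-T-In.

8

Row for M/b/In/k (columns T/Mid, T/Lo, H/Mid, H/Lo): (4,2) (4,2) (4,2) (4,2).
Under M/b/In/k, Rowan's choice at the node after R and at the node after L-T and at the node after L-T-Stay can never be reached regardless of what Colm does, so varying those choices leaves every outcome unchanged.
Holding the reachable choices fixed and varying the unreachable ones freely already gives 2 × 2 × 2 = 8 equivalent strategies.
No other strategy reproduces this row, so those 8 are the full class: M/b/In/f, M/b/In/k, M/b/Stay/f, M/b/Stay/k, M/d/In/f, M/d/In/k, M/d/Stay/f, M/d/Stay/k.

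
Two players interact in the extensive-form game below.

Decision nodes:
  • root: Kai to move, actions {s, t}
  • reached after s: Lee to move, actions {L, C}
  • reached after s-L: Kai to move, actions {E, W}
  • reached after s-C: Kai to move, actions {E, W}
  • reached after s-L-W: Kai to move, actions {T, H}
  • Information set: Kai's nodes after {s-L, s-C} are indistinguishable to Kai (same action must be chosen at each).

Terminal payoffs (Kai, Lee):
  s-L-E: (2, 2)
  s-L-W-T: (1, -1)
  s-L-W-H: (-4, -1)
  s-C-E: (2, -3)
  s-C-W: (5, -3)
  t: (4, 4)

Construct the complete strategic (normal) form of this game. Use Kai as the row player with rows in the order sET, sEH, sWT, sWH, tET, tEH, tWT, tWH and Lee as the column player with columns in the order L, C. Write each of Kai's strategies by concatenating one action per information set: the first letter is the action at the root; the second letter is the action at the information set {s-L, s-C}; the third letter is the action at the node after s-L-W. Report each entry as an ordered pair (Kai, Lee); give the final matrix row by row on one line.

Row sET: L→(2,2), C→(2,-3)
Row sEH: L→(2,2), C→(2,-3)
Row sWT: L→(1,-1), C→(5,-3)
Row sWH: L→(-4,-1), C→(5,-3)
Row tET: L→(4,4), C→(4,4)
Row tEH: L→(4,4), C→(4,4)
Row tWT: L→(4,4), C→(4,4)
Row tWH: L→(4,4), C→(4,4)

sET: (2,2) (2,-3) | sEH: (2,2) (2,-3) | sWT: (1,-1) (5,-3) | sWH: (-4,-1) (5,-3) | tET: (4,4) (4,4) | tEH: (4,4) (4,4) | tWT: (4,4) (4,4) | tWH: (4,4) (4,4)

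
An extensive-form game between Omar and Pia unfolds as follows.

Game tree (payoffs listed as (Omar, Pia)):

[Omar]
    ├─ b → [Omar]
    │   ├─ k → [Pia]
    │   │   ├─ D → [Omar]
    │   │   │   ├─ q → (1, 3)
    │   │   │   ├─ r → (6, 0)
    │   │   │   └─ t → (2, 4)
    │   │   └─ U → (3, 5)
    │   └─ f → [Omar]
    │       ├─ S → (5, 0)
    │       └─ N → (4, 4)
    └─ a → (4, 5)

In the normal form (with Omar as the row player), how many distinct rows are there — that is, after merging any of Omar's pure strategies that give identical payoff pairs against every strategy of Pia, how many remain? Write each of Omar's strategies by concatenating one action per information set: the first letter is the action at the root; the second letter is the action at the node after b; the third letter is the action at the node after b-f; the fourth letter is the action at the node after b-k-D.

Omar has 24 pure strategies: bkSq, bkSr, bkSt, bkNq, bkNr, bkNt, bfSq, bfSr, bfSt, bfNq, bfNr, bfNt, akSq, akSr, akSt, akNq, akNr, akNt, afSq, afSr, afSt, afNq, afNr, afNt. Columns: D, U.
{bkSq, bkNq} → row (1,3) (3,5)
{bkSr, bkNr} → row (6,0) (3,5)
{bkSt, bkNt} → row (2,4) (3,5)
{bfSq, bfSr, bfSt} → row (5,0) (5,0)
{bfNq, bfNr, bfNt} → row (4,4) (4,4)
{akSq, akSr, akSt, akNq, akNr, akNt, afSq, afSr, afSt, afNq, afNr, afNt} → row (4,5) (4,5)
That's 6 distinct rows out of 24 strategies.

6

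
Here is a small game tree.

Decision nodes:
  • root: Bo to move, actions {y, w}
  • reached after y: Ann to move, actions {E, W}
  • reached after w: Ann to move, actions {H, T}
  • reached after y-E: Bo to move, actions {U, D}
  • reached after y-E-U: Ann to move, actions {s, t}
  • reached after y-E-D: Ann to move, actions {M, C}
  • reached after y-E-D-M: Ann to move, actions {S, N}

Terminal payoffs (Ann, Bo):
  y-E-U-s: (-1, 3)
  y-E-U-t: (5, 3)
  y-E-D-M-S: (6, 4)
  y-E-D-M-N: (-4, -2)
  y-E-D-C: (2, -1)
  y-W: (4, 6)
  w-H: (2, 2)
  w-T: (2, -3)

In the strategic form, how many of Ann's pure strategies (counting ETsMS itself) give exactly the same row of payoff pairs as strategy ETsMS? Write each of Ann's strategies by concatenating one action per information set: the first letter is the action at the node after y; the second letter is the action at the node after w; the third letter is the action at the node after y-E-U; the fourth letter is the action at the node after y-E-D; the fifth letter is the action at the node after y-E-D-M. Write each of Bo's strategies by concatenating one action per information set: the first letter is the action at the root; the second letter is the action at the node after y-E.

Row for ETsMS (columns yU, yD, wU, wD): (-1,3) (6,4) (2,-3) (2,-3).
Every one of Ann's information sets is on the play path for some reply by Bo when Ann follows ETsMS.
Changing the action at any of them therefore changes at least one column, so only ETsMS itself gives this row.

1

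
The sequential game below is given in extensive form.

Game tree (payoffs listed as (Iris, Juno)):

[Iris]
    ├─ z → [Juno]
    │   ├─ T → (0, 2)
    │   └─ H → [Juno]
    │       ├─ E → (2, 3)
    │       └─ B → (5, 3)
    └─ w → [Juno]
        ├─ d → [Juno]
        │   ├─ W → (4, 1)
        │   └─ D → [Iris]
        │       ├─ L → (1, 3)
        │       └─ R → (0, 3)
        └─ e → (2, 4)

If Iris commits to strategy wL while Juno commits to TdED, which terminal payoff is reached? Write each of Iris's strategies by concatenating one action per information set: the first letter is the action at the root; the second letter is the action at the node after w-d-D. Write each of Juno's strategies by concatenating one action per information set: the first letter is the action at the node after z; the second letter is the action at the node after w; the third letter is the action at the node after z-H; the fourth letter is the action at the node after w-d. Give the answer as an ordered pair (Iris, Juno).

Trace the play path from the root:
  Iris plays w
  Juno plays d at [w]
  Juno plays D at [w-d]
  Iris plays L at [w-d-D]
→ terminal payoff (1, 3).
(Juno's choice at the node after z is never reached on this path, so it doesn't affect the outcome.)

(1, 3)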